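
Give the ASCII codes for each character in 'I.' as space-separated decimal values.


String: 'I.'  (2 characters)
Per-character ASCII lookup:
  'I': uppercase starts at 65: 'I' = 65 + 8 = 73
  '.': special character: '.' = 46
= 73 46


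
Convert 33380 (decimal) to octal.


Divide by 8 repeatedly:
33380 ÷ 8 = 4172 remainder 4
4172 ÷ 8 = 521 remainder 4
521 ÷ 8 = 65 remainder 1
65 ÷ 8 = 8 remainder 1
8 ÷ 8 = 1 remainder 0
1 ÷ 8 = 0 remainder 1
Reading remainders bottom-up:
= 0o101144


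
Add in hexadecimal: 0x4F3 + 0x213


Align and add column by column (LSB to MSB, each column mod 16 with carry):
  04F3
+ 0213
  ----
  col 0: 3(3) + 3(3) + 0 (carry in) = 6 → 6(6), carry out 0
  col 1: F(15) + 1(1) + 0 (carry in) = 16 → 0(0), carry out 1
  col 2: 4(4) + 2(2) + 1 (carry in) = 7 → 7(7), carry out 0
  col 3: 0(0) + 0(0) + 0 (carry in) = 0 → 0(0), carry out 0
Reading digits MSB→LSB: 0706
Strip leading zeros: 706
= 0x706


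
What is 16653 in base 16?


Divide by 16 repeatedly:
16653 ÷ 16 = 1040 remainder 13 (D)
1040 ÷ 16 = 65 remainder 0 (0)
65 ÷ 16 = 4 remainder 1 (1)
4 ÷ 16 = 0 remainder 4 (4)
Reading remainders bottom-up:
= 0x410D


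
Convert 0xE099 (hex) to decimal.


Positional values:
Position 0: 9 × 16^0 = 9 × 1 = 9
Position 1: 9 × 16^1 = 9 × 16 = 144
Position 2: 0 × 16^2 = 0 × 256 = 0
Position 3: E × 16^3 = 14 × 4096 = 57344
Sum = 9 + 144 + 0 + 57344
= 57497


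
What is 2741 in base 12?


Divide by 12 repeatedly:
2741 ÷ 12 = 228 remainder 5
228 ÷ 12 = 19 remainder 0
19 ÷ 12 = 1 remainder 7
1 ÷ 12 = 0 remainder 1
Reading remainders bottom-up:
= 1705


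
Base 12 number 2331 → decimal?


Positional values (base 12):
  1 × 12^0 = 1 × 1 = 1
  3 × 12^1 = 3 × 12 = 36
  3 × 12^2 = 3 × 144 = 432
  2 × 12^3 = 2 × 1728 = 3456
Sum = 1 + 36 + 432 + 3456
= 3925


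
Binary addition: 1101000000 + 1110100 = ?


Align and add column by column (LSB to MSB, carry propagating):
  01101000000
+ 00001110100
  -----------
  col 0: 0 + 0 + 0 (carry in) = 0 → bit 0, carry out 0
  col 1: 0 + 0 + 0 (carry in) = 0 → bit 0, carry out 0
  col 2: 0 + 1 + 0 (carry in) = 1 → bit 1, carry out 0
  col 3: 0 + 0 + 0 (carry in) = 0 → bit 0, carry out 0
  col 4: 0 + 1 + 0 (carry in) = 1 → bit 1, carry out 0
  col 5: 0 + 1 + 0 (carry in) = 1 → bit 1, carry out 0
  col 6: 1 + 1 + 0 (carry in) = 2 → bit 0, carry out 1
  col 7: 0 + 0 + 1 (carry in) = 1 → bit 1, carry out 0
  col 8: 1 + 0 + 0 (carry in) = 1 → bit 1, carry out 0
  col 9: 1 + 0 + 0 (carry in) = 1 → bit 1, carry out 0
  col 10: 0 + 0 + 0 (carry in) = 0 → bit 0, carry out 0
Reading bits MSB→LSB: 01110110100
Strip leading zeros: 1110110100
= 1110110100


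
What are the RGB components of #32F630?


Hex: #32F630
R = 32₁₆ = 50
G = F6₁₆ = 246
B = 30₁₆ = 48
= RGB(50, 246, 48)


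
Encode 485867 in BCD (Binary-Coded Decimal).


Each digit → 4-bit binary:
  4 → 0100
  8 → 1000
  5 → 0101
  8 → 1000
  6 → 0110
  7 → 0111
= 0100 1000 0101 1000 0110 0111


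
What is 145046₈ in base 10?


Positional values:
Position 0: 6 × 8^0 = 6
Position 1: 4 × 8^1 = 32
Position 2: 0 × 8^2 = 0
Position 3: 5 × 8^3 = 2560
Position 4: 4 × 8^4 = 16384
Position 5: 1 × 8^5 = 32768
Sum = 6 + 32 + 0 + 2560 + 16384 + 32768
= 51750


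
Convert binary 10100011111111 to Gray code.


Binary: 10100011111111
Gray code: G = B XOR (B >> 1)
B >> 1 = 01010001111111
10100011111111 XOR 01010001111111:
  1 XOR 0 = 1
  0 XOR 1 = 1
  1 XOR 0 = 1
  0 XOR 1 = 1
  0 XOR 0 = 0
  0 XOR 0 = 0
  1 XOR 0 = 1
  1 XOR 1 = 0
  1 XOR 1 = 0
  1 XOR 1 = 0
  1 XOR 1 = 0
  1 XOR 1 = 0
  1 XOR 1 = 0
  1 XOR 1 = 0
= 11110010000000


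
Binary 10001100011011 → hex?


Group into 4-bit nibbles: 0010001100011011
  0010 = 2
  0011 = 3
  0001 = 1
  1011 = B
= 0x231B


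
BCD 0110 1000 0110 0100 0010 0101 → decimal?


Each 4-bit group → digit:
  0110 → 6
  1000 → 8
  0110 → 6
  0100 → 4
  0010 → 2
  0101 → 5
= 686425


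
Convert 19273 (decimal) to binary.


Divide by 2 repeatedly:
19273 ÷ 2 = 9636 remainder 1
9636 ÷ 2 = 4818 remainder 0
4818 ÷ 2 = 2409 remainder 0
2409 ÷ 2 = 1204 remainder 1
1204 ÷ 2 = 602 remainder 0
602 ÷ 2 = 301 remainder 0
301 ÷ 2 = 150 remainder 1
150 ÷ 2 = 75 remainder 0
75 ÷ 2 = 37 remainder 1
37 ÷ 2 = 18 remainder 1
18 ÷ 2 = 9 remainder 0
9 ÷ 2 = 4 remainder 1
4 ÷ 2 = 2 remainder 0
2 ÷ 2 = 1 remainder 0
1 ÷ 2 = 0 remainder 1
Reading remainders bottom-up:
= 100101101001001


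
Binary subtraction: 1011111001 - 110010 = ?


Align and subtract column by column (LSB to MSB, borrowing when needed):
  1011111001
- 0000110010
  ----------
  col 0: (1 - 0 borrow-in) - 0 → 1 - 0 = 1, borrow out 0
  col 1: (0 - 0 borrow-in) - 1 → borrow from next column: (0+2) - 1 = 1, borrow out 1
  col 2: (0 - 1 borrow-in) - 0 → borrow from next column: (-1+2) - 0 = 1, borrow out 1
  col 3: (1 - 1 borrow-in) - 0 → 0 - 0 = 0, borrow out 0
  col 4: (1 - 0 borrow-in) - 1 → 1 - 1 = 0, borrow out 0
  col 5: (1 - 0 borrow-in) - 1 → 1 - 1 = 0, borrow out 0
  col 6: (1 - 0 borrow-in) - 0 → 1 - 0 = 1, borrow out 0
  col 7: (1 - 0 borrow-in) - 0 → 1 - 0 = 1, borrow out 0
  col 8: (0 - 0 borrow-in) - 0 → 0 - 0 = 0, borrow out 0
  col 9: (1 - 0 borrow-in) - 0 → 1 - 0 = 1, borrow out 0
Reading bits MSB→LSB: 1011000111
Strip leading zeros: 1011000111
= 1011000111


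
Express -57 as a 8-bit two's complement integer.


Original: 00111001
Step 1 - Invert all bits: 11000110
Step 2 - Add 1: 11000110 + 1
= 11000111 (represents -57)


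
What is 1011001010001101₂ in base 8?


Group into 3-bit groups: 001011001010001101
  001 = 1
  011 = 3
  001 = 1
  010 = 2
  001 = 1
  101 = 5
= 0o131215


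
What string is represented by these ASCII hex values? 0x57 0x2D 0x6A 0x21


Codes (hex): 0x57 0x2D 0x6A 0x21
Per-code ASCII lookup:
  0x57 = 87  (range 65-90: uppercase, 87 - 65 = 22) → 'W'
  0x2D = 45  (special character) → '-'
  0x6A = 106  (range 97-122: lowercase, 106 - 97 = 9) → 'j'
  0x21 = 33  (special character) → '!'
= 'W-j!'


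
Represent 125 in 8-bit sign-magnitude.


Sign bit: 0 (positive)
Magnitude: 125 = 1111101
= 01111101


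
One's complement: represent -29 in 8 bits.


Original: 00011101
Invert all bits:
  bit 0: 0 → 1
  bit 1: 0 → 1
  bit 2: 0 → 1
  bit 3: 1 → 0
  bit 4: 1 → 0
  bit 5: 1 → 0
  bit 6: 0 → 1
  bit 7: 1 → 0
= 11100010


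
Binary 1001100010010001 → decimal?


Positional values:
Bit 0: 1 × 2^0 = 1
Bit 4: 1 × 2^4 = 16
Bit 7: 1 × 2^7 = 128
Bit 11: 1 × 2^11 = 2048
Bit 12: 1 × 2^12 = 4096
Bit 15: 1 × 2^15 = 32768
Sum = 1 + 16 + 128 + 2048 + 4096 + 32768
= 39057


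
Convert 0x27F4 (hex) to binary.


Each hex digit → 4 binary bits:
  2 = 0010
  7 = 0111
  F = 1111
  4 = 0100
Concatenate: 0010 0111 1111 0100
= 0010011111110100


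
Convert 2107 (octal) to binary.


Each octal digit → 3 binary bits:
  2 = 010
  1 = 001
  0 = 000
  7 = 111
Concatenate: 010 001 000 111
= 010001000111


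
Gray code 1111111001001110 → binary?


Gray code: 1111111001001110
MSB stays the same: 1
Each subsequent bit = prev_binary XOR current_gray:
  B[1] = 1 XOR 1 = 0
  B[2] = 0 XOR 1 = 1
  B[3] = 1 XOR 1 = 0
  B[4] = 0 XOR 1 = 1
  B[5] = 1 XOR 1 = 0
  B[6] = 0 XOR 1 = 1
  B[7] = 1 XOR 0 = 1
  B[8] = 1 XOR 0 = 1
  B[9] = 1 XOR 1 = 0
  B[10] = 0 XOR 0 = 0
  B[11] = 0 XOR 0 = 0
  B[12] = 0 XOR 1 = 1
  B[13] = 1 XOR 1 = 0
  B[14] = 0 XOR 1 = 1
  B[15] = 1 XOR 0 = 1
= 1010101110001011 (43915 decimal)


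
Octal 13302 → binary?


Each octal digit → 3 binary bits:
  1 = 001
  3 = 011
  3 = 011
  0 = 000
  2 = 010
Concatenate: 001 011 011 000 010
= 001011011000010


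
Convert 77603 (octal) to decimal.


Positional values:
Position 0: 3 × 8^0 = 3
Position 1: 0 × 8^1 = 0
Position 2: 6 × 8^2 = 384
Position 3: 7 × 8^3 = 3584
Position 4: 7 × 8^4 = 28672
Sum = 3 + 0 + 384 + 3584 + 28672
= 32643


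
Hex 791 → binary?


Each hex digit → 4 binary bits:
  7 = 0111
  9 = 1001
  1 = 0001
Concatenate: 0111 1001 0001
= 011110010001


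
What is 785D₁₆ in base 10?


Positional values:
Position 0: D × 16^0 = 13 × 1 = 13
Position 1: 5 × 16^1 = 5 × 16 = 80
Position 2: 8 × 16^2 = 8 × 256 = 2048
Position 3: 7 × 16^3 = 7 × 4096 = 28672
Sum = 13 + 80 + 2048 + 28672
= 30813


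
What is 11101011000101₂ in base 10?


Positional values:
Bit 0: 1 × 2^0 = 1
Bit 2: 1 × 2^2 = 4
Bit 6: 1 × 2^6 = 64
Bit 7: 1 × 2^7 = 128
Bit 9: 1 × 2^9 = 512
Bit 11: 1 × 2^11 = 2048
Bit 12: 1 × 2^12 = 4096
Bit 13: 1 × 2^13 = 8192
Sum = 1 + 4 + 64 + 128 + 512 + 2048 + 4096 + 8192
= 15045


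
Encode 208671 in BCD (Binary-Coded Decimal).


Each digit → 4-bit binary:
  2 → 0010
  0 → 0000
  8 → 1000
  6 → 0110
  7 → 0111
  1 → 0001
= 0010 0000 1000 0110 0111 0001


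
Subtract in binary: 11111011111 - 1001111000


Align and subtract column by column (LSB to MSB, borrowing when needed):
  11111011111
- 01001111000
  -----------
  col 0: (1 - 0 borrow-in) - 0 → 1 - 0 = 1, borrow out 0
  col 1: (1 - 0 borrow-in) - 0 → 1 - 0 = 1, borrow out 0
  col 2: (1 - 0 borrow-in) - 0 → 1 - 0 = 1, borrow out 0
  col 3: (1 - 0 borrow-in) - 1 → 1 - 1 = 0, borrow out 0
  col 4: (1 - 0 borrow-in) - 1 → 1 - 1 = 0, borrow out 0
  col 5: (0 - 0 borrow-in) - 1 → borrow from next column: (0+2) - 1 = 1, borrow out 1
  col 6: (1 - 1 borrow-in) - 1 → borrow from next column: (0+2) - 1 = 1, borrow out 1
  col 7: (1 - 1 borrow-in) - 0 → 0 - 0 = 0, borrow out 0
  col 8: (1 - 0 borrow-in) - 0 → 1 - 0 = 1, borrow out 0
  col 9: (1 - 0 borrow-in) - 1 → 1 - 1 = 0, borrow out 0
  col 10: (1 - 0 borrow-in) - 0 → 1 - 0 = 1, borrow out 0
Reading bits MSB→LSB: 10101100111
Strip leading zeros: 10101100111
= 10101100111


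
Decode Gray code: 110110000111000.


Gray code: 110110000111000
MSB stays the same: 1
Each subsequent bit = prev_binary XOR current_gray:
  B[1] = 1 XOR 1 = 0
  B[2] = 0 XOR 0 = 0
  B[3] = 0 XOR 1 = 1
  B[4] = 1 XOR 1 = 0
  B[5] = 0 XOR 0 = 0
  B[6] = 0 XOR 0 = 0
  B[7] = 0 XOR 0 = 0
  B[8] = 0 XOR 0 = 0
  B[9] = 0 XOR 1 = 1
  B[10] = 1 XOR 1 = 0
  B[11] = 0 XOR 1 = 1
  B[12] = 1 XOR 0 = 1
  B[13] = 1 XOR 0 = 1
  B[14] = 1 XOR 0 = 1
= 100100000101111 (18479 decimal)


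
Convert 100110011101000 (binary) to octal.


Group into 3-bit groups: 100110011101000
  100 = 4
  110 = 6
  011 = 3
  101 = 5
  000 = 0
= 0o46350


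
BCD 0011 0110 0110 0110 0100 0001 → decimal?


Each 4-bit group → digit:
  0011 → 3
  0110 → 6
  0110 → 6
  0110 → 6
  0100 → 4
  0001 → 1
= 366641


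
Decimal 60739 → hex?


Divide by 16 repeatedly:
60739 ÷ 16 = 3796 remainder 3 (3)
3796 ÷ 16 = 237 remainder 4 (4)
237 ÷ 16 = 14 remainder 13 (D)
14 ÷ 16 = 0 remainder 14 (E)
Reading remainders bottom-up:
= 0xED43


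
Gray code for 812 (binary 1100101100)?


Binary: 1100101100
Gray code: G = B XOR (B >> 1)
B >> 1 = 0110010110
1100101100 XOR 0110010110:
  1 XOR 0 = 1
  1 XOR 1 = 0
  0 XOR 1 = 1
  0 XOR 0 = 0
  1 XOR 0 = 1
  0 XOR 1 = 1
  1 XOR 0 = 1
  1 XOR 1 = 0
  0 XOR 1 = 1
  0 XOR 0 = 0
= 1010111010


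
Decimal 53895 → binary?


Divide by 2 repeatedly:
53895 ÷ 2 = 26947 remainder 1
26947 ÷ 2 = 13473 remainder 1
13473 ÷ 2 = 6736 remainder 1
6736 ÷ 2 = 3368 remainder 0
3368 ÷ 2 = 1684 remainder 0
1684 ÷ 2 = 842 remainder 0
842 ÷ 2 = 421 remainder 0
421 ÷ 2 = 210 remainder 1
210 ÷ 2 = 105 remainder 0
105 ÷ 2 = 52 remainder 1
52 ÷ 2 = 26 remainder 0
26 ÷ 2 = 13 remainder 0
13 ÷ 2 = 6 remainder 1
6 ÷ 2 = 3 remainder 0
3 ÷ 2 = 1 remainder 1
1 ÷ 2 = 0 remainder 1
Reading remainders bottom-up:
= 1101001010000111


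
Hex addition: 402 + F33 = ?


Align and add column by column (LSB to MSB, each column mod 16 with carry):
  0402
+ 0F33
  ----
  col 0: 2(2) + 3(3) + 0 (carry in) = 5 → 5(5), carry out 0
  col 1: 0(0) + 3(3) + 0 (carry in) = 3 → 3(3), carry out 0
  col 2: 4(4) + F(15) + 0 (carry in) = 19 → 3(3), carry out 1
  col 3: 0(0) + 0(0) + 1 (carry in) = 1 → 1(1), carry out 0
Reading digits MSB→LSB: 1335
Strip leading zeros: 1335
= 0x1335


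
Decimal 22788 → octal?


Divide by 8 repeatedly:
22788 ÷ 8 = 2848 remainder 4
2848 ÷ 8 = 356 remainder 0
356 ÷ 8 = 44 remainder 4
44 ÷ 8 = 5 remainder 4
5 ÷ 8 = 0 remainder 5
Reading remainders bottom-up:
= 0o54404


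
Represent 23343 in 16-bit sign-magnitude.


Sign bit: 0 (positive)
Magnitude: 23343 = 101101100101111
= 0101101100101111


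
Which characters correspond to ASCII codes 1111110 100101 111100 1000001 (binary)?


Codes (binary): 1111110 100101 111100 1000001
Per-code ASCII lookup:
  1111110 = 126  (special character) → '~'
  100101 = 37  (special character) → '%'
  111100 = 60  (special character) → '<'
  1000001 = 65  (range 65-90: uppercase, 65 - 65 = 0) → 'A'
= '~%<A'


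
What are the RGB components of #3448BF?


Hex: #3448BF
R = 34₁₆ = 52
G = 48₁₆ = 72
B = BF₁₆ = 191
= RGB(52, 72, 191)


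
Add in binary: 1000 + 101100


Align and add column by column (LSB to MSB, carry propagating):
  0001000
+ 0101100
  -------
  col 0: 0 + 0 + 0 (carry in) = 0 → bit 0, carry out 0
  col 1: 0 + 0 + 0 (carry in) = 0 → bit 0, carry out 0
  col 2: 0 + 1 + 0 (carry in) = 1 → bit 1, carry out 0
  col 3: 1 + 1 + 0 (carry in) = 2 → bit 0, carry out 1
  col 4: 0 + 0 + 1 (carry in) = 1 → bit 1, carry out 0
  col 5: 0 + 1 + 0 (carry in) = 1 → bit 1, carry out 0
  col 6: 0 + 0 + 0 (carry in) = 0 → bit 0, carry out 0
Reading bits MSB→LSB: 0110100
Strip leading zeros: 110100
= 110100


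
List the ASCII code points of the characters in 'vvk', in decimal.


String: 'vvk'  (3 characters)
Per-character ASCII lookup:
  'v': lowercase starts at 97: 'v' = 97 + 21 = 118
  'v': lowercase starts at 97: 'v' = 97 + 21 = 118
  'k': lowercase starts at 97: 'k' = 97 + 10 = 107
= 118 118 107


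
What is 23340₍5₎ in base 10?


Positional values (base 5):
  0 × 5^0 = 0 × 1 = 0
  4 × 5^1 = 4 × 5 = 20
  3 × 5^2 = 3 × 25 = 75
  3 × 5^3 = 3 × 125 = 375
  2 × 5^4 = 2 × 625 = 1250
Sum = 0 + 20 + 75 + 375 + 1250
= 1720


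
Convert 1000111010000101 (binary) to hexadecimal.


Group into 4-bit nibbles: 1000111010000101
  1000 = 8
  1110 = E
  1000 = 8
  0101 = 5
= 0x8E85


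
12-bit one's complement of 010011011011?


Original: 010011011011
Invert all bits:
  bit 0: 0 → 1
  bit 1: 1 → 0
  bit 2: 0 → 1
  bit 3: 0 → 1
  bit 4: 1 → 0
  bit 5: 1 → 0
  bit 6: 0 → 1
  bit 7: 1 → 0
  bit 8: 1 → 0
  bit 9: 0 → 1
  bit 10: 1 → 0
  bit 11: 1 → 0
= 101100100100


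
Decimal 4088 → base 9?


Divide by 9 repeatedly:
4088 ÷ 9 = 454 remainder 2
454 ÷ 9 = 50 remainder 4
50 ÷ 9 = 5 remainder 5
5 ÷ 9 = 0 remainder 5
Reading remainders bottom-up:
= 5542


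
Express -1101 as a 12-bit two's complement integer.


Original: 010001001101
Step 1 - Invert all bits: 101110110010
Step 2 - Add 1: 101110110010 + 1
= 101110110011 (represents -1101)


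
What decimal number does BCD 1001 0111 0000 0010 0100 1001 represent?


Each 4-bit group → digit:
  1001 → 9
  0111 → 7
  0000 → 0
  0010 → 2
  0100 → 4
  1001 → 9
= 970249


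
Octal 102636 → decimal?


Positional values:
Position 0: 6 × 8^0 = 6
Position 1: 3 × 8^1 = 24
Position 2: 6 × 8^2 = 384
Position 3: 2 × 8^3 = 1024
Position 4: 0 × 8^4 = 0
Position 5: 1 × 8^5 = 32768
Sum = 6 + 24 + 384 + 1024 + 0 + 32768
= 34206


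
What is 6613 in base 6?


Divide by 6 repeatedly:
6613 ÷ 6 = 1102 remainder 1
1102 ÷ 6 = 183 remainder 4
183 ÷ 6 = 30 remainder 3
30 ÷ 6 = 5 remainder 0
5 ÷ 6 = 0 remainder 5
Reading remainders bottom-up:
= 50341


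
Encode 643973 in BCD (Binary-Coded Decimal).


Each digit → 4-bit binary:
  6 → 0110
  4 → 0100
  3 → 0011
  9 → 1001
  7 → 0111
  3 → 0011
= 0110 0100 0011 1001 0111 0011


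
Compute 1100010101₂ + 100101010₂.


Align and add column by column (LSB to MSB, carry propagating):
  01100010101
+ 00100101010
  -----------
  col 0: 1 + 0 + 0 (carry in) = 1 → bit 1, carry out 0
  col 1: 0 + 1 + 0 (carry in) = 1 → bit 1, carry out 0
  col 2: 1 + 0 + 0 (carry in) = 1 → bit 1, carry out 0
  col 3: 0 + 1 + 0 (carry in) = 1 → bit 1, carry out 0
  col 4: 1 + 0 + 0 (carry in) = 1 → bit 1, carry out 0
  col 5: 0 + 1 + 0 (carry in) = 1 → bit 1, carry out 0
  col 6: 0 + 0 + 0 (carry in) = 0 → bit 0, carry out 0
  col 7: 0 + 0 + 0 (carry in) = 0 → bit 0, carry out 0
  col 8: 1 + 1 + 0 (carry in) = 2 → bit 0, carry out 1
  col 9: 1 + 0 + 1 (carry in) = 2 → bit 0, carry out 1
  col 10: 0 + 0 + 1 (carry in) = 1 → bit 1, carry out 0
Reading bits MSB→LSB: 10000111111
Strip leading zeros: 10000111111
= 10000111111


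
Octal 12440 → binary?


Each octal digit → 3 binary bits:
  1 = 001
  2 = 010
  4 = 100
  4 = 100
  0 = 000
Concatenate: 001 010 100 100 000
= 001010100100000


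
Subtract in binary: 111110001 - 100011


Align and subtract column by column (LSB to MSB, borrowing when needed):
  111110001
- 000100011
  ---------
  col 0: (1 - 0 borrow-in) - 1 → 1 - 1 = 0, borrow out 0
  col 1: (0 - 0 borrow-in) - 1 → borrow from next column: (0+2) - 1 = 1, borrow out 1
  col 2: (0 - 1 borrow-in) - 0 → borrow from next column: (-1+2) - 0 = 1, borrow out 1
  col 3: (0 - 1 borrow-in) - 0 → borrow from next column: (-1+2) - 0 = 1, borrow out 1
  col 4: (1 - 1 borrow-in) - 0 → 0 - 0 = 0, borrow out 0
  col 5: (1 - 0 borrow-in) - 1 → 1 - 1 = 0, borrow out 0
  col 6: (1 - 0 borrow-in) - 0 → 1 - 0 = 1, borrow out 0
  col 7: (1 - 0 borrow-in) - 0 → 1 - 0 = 1, borrow out 0
  col 8: (1 - 0 borrow-in) - 0 → 1 - 0 = 1, borrow out 0
Reading bits MSB→LSB: 111001110
Strip leading zeros: 111001110
= 111001110


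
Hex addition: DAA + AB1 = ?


Align and add column by column (LSB to MSB, each column mod 16 with carry):
  0DAA
+ 0AB1
  ----
  col 0: A(10) + 1(1) + 0 (carry in) = 11 → B(11), carry out 0
  col 1: A(10) + B(11) + 0 (carry in) = 21 → 5(5), carry out 1
  col 2: D(13) + A(10) + 1 (carry in) = 24 → 8(8), carry out 1
  col 3: 0(0) + 0(0) + 1 (carry in) = 1 → 1(1), carry out 0
Reading digits MSB→LSB: 185B
Strip leading zeros: 185B
= 0x185B


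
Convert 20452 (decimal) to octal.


Divide by 8 repeatedly:
20452 ÷ 8 = 2556 remainder 4
2556 ÷ 8 = 319 remainder 4
319 ÷ 8 = 39 remainder 7
39 ÷ 8 = 4 remainder 7
4 ÷ 8 = 0 remainder 4
Reading remainders bottom-up:
= 0o47744


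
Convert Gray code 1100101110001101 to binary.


Gray code: 1100101110001101
MSB stays the same: 1
Each subsequent bit = prev_binary XOR current_gray:
  B[1] = 1 XOR 1 = 0
  B[2] = 0 XOR 0 = 0
  B[3] = 0 XOR 0 = 0
  B[4] = 0 XOR 1 = 1
  B[5] = 1 XOR 0 = 1
  B[6] = 1 XOR 1 = 0
  B[7] = 0 XOR 1 = 1
  B[8] = 1 XOR 1 = 0
  B[9] = 0 XOR 0 = 0
  B[10] = 0 XOR 0 = 0
  B[11] = 0 XOR 0 = 0
  B[12] = 0 XOR 1 = 1
  B[13] = 1 XOR 1 = 0
  B[14] = 0 XOR 0 = 0
  B[15] = 0 XOR 1 = 1
= 1000110100001001 (36105 decimal)


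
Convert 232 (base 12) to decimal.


Positional values (base 12):
  2 × 12^0 = 2 × 1 = 2
  3 × 12^1 = 3 × 12 = 36
  2 × 12^2 = 2 × 144 = 288
Sum = 2 + 36 + 288
= 326


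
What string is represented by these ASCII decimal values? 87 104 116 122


Codes (decimal): 87 104 116 122
Per-code ASCII lookup:
  87  (range 65-90: uppercase, 87 - 65 = 22) → 'W'
  104  (range 97-122: lowercase, 104 - 97 = 7) → 'h'
  116  (range 97-122: lowercase, 116 - 97 = 19) → 't'
  122  (range 97-122: lowercase, 122 - 97 = 25) → 'z'
= 'Whtz'


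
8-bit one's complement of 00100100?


Original: 00100100
Invert all bits:
  bit 0: 0 → 1
  bit 1: 0 → 1
  bit 2: 1 → 0
  bit 3: 0 → 1
  bit 4: 0 → 1
  bit 5: 1 → 0
  bit 6: 0 → 1
  bit 7: 0 → 1
= 11011011


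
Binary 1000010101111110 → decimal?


Positional values:
Bit 1: 1 × 2^1 = 2
Bit 2: 1 × 2^2 = 4
Bit 3: 1 × 2^3 = 8
Bit 4: 1 × 2^4 = 16
Bit 5: 1 × 2^5 = 32
Bit 6: 1 × 2^6 = 64
Bit 8: 1 × 2^8 = 256
Bit 10: 1 × 2^10 = 1024
Bit 15: 1 × 2^15 = 32768
Sum = 2 + 4 + 8 + 16 + 32 + 64 + 256 + 1024 + 32768
= 34174


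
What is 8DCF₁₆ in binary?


Each hex digit → 4 binary bits:
  8 = 1000
  D = 1101
  C = 1100
  F = 1111
Concatenate: 1000 1101 1100 1111
= 1000110111001111


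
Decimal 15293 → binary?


Divide by 2 repeatedly:
15293 ÷ 2 = 7646 remainder 1
7646 ÷ 2 = 3823 remainder 0
3823 ÷ 2 = 1911 remainder 1
1911 ÷ 2 = 955 remainder 1
955 ÷ 2 = 477 remainder 1
477 ÷ 2 = 238 remainder 1
238 ÷ 2 = 119 remainder 0
119 ÷ 2 = 59 remainder 1
59 ÷ 2 = 29 remainder 1
29 ÷ 2 = 14 remainder 1
14 ÷ 2 = 7 remainder 0
7 ÷ 2 = 3 remainder 1
3 ÷ 2 = 1 remainder 1
1 ÷ 2 = 0 remainder 1
Reading remainders bottom-up:
= 11101110111101


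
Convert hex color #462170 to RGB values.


Hex: #462170
R = 46₁₆ = 70
G = 21₁₆ = 33
B = 70₁₆ = 112
= RGB(70, 33, 112)


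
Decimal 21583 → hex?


Divide by 16 repeatedly:
21583 ÷ 16 = 1348 remainder 15 (F)
1348 ÷ 16 = 84 remainder 4 (4)
84 ÷ 16 = 5 remainder 4 (4)
5 ÷ 16 = 0 remainder 5 (5)
Reading remainders bottom-up:
= 0x544F


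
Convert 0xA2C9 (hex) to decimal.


Positional values:
Position 0: 9 × 16^0 = 9 × 1 = 9
Position 1: C × 16^1 = 12 × 16 = 192
Position 2: 2 × 16^2 = 2 × 256 = 512
Position 3: A × 16^3 = 10 × 4096 = 40960
Sum = 9 + 192 + 512 + 40960
= 41673


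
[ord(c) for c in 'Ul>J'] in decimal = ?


String: 'Ul>J'  (4 characters)
Per-character ASCII lookup:
  'U': uppercase starts at 65: 'U' = 65 + 20 = 85
  'l': lowercase starts at 97: 'l' = 97 + 11 = 108
  '>': special character: '>' = 62
  'J': uppercase starts at 65: 'J' = 65 + 9 = 74
= 85 108 62 74


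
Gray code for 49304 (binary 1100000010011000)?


Binary: 1100000010011000
Gray code: G = B XOR (B >> 1)
B >> 1 = 0110000001001100
1100000010011000 XOR 0110000001001100:
  1 XOR 0 = 1
  1 XOR 1 = 0
  0 XOR 1 = 1
  0 XOR 0 = 0
  0 XOR 0 = 0
  0 XOR 0 = 0
  0 XOR 0 = 0
  0 XOR 0 = 0
  1 XOR 0 = 1
  0 XOR 1 = 1
  0 XOR 0 = 0
  1 XOR 0 = 1
  1 XOR 1 = 0
  0 XOR 1 = 1
  0 XOR 0 = 0
  0 XOR 0 = 0
= 1010000011010100


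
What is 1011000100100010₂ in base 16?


Group into 4-bit nibbles: 1011000100100010
  1011 = B
  0001 = 1
  0010 = 2
  0010 = 2
= 0xB122


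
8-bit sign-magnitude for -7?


Sign bit: 1 (negative)
Magnitude: 7 = 0000111
= 10000111


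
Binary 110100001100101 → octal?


Group into 3-bit groups: 110100001100101
  110 = 6
  100 = 4
  001 = 1
  100 = 4
  101 = 5
= 0o64145


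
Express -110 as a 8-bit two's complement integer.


Original: 01101110
Step 1 - Invert all bits: 10010001
Step 2 - Add 1: 10010001 + 1
= 10010010 (represents -110)


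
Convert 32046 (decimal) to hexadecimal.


Divide by 16 repeatedly:
32046 ÷ 16 = 2002 remainder 14 (E)
2002 ÷ 16 = 125 remainder 2 (2)
125 ÷ 16 = 7 remainder 13 (D)
7 ÷ 16 = 0 remainder 7 (7)
Reading remainders bottom-up:
= 0x7D2E


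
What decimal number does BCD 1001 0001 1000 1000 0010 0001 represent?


Each 4-bit group → digit:
  1001 → 9
  0001 → 1
  1000 → 8
  1000 → 8
  0010 → 2
  0001 → 1
= 918821


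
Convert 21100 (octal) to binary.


Each octal digit → 3 binary bits:
  2 = 010
  1 = 001
  1 = 001
  0 = 000
  0 = 000
Concatenate: 010 001 001 000 000
= 010001001000000


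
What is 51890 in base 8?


Divide by 8 repeatedly:
51890 ÷ 8 = 6486 remainder 2
6486 ÷ 8 = 810 remainder 6
810 ÷ 8 = 101 remainder 2
101 ÷ 8 = 12 remainder 5
12 ÷ 8 = 1 remainder 4
1 ÷ 8 = 0 remainder 1
Reading remainders bottom-up:
= 0o145262


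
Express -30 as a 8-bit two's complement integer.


Original: 00011110
Step 1 - Invert all bits: 11100001
Step 2 - Add 1: 11100001 + 1
= 11100010 (represents -30)


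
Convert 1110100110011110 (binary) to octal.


Group into 3-bit groups: 001110100110011110
  001 = 1
  110 = 6
  100 = 4
  110 = 6
  011 = 3
  110 = 6
= 0o164636


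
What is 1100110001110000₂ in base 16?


Group into 4-bit nibbles: 1100110001110000
  1100 = C
  1100 = C
  0111 = 7
  0000 = 0
= 0xCC70


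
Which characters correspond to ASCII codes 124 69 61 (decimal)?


Codes (decimal): 124 69 61
Per-code ASCII lookup:
  124  (special character) → '|'
  69  (range 65-90: uppercase, 69 - 65 = 4) → 'E'
  61  (special character) → '='
= '|E='


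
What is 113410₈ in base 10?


Positional values:
Position 0: 0 × 8^0 = 0
Position 1: 1 × 8^1 = 8
Position 2: 4 × 8^2 = 256
Position 3: 3 × 8^3 = 1536
Position 4: 1 × 8^4 = 4096
Position 5: 1 × 8^5 = 32768
Sum = 0 + 8 + 256 + 1536 + 4096 + 32768
= 38664


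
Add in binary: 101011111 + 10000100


Align and add column by column (LSB to MSB, carry propagating):
  0101011111
+ 0010000100
  ----------
  col 0: 1 + 0 + 0 (carry in) = 1 → bit 1, carry out 0
  col 1: 1 + 0 + 0 (carry in) = 1 → bit 1, carry out 0
  col 2: 1 + 1 + 0 (carry in) = 2 → bit 0, carry out 1
  col 3: 1 + 0 + 1 (carry in) = 2 → bit 0, carry out 1
  col 4: 1 + 0 + 1 (carry in) = 2 → bit 0, carry out 1
  col 5: 0 + 0 + 1 (carry in) = 1 → bit 1, carry out 0
  col 6: 1 + 0 + 0 (carry in) = 1 → bit 1, carry out 0
  col 7: 0 + 1 + 0 (carry in) = 1 → bit 1, carry out 0
  col 8: 1 + 0 + 0 (carry in) = 1 → bit 1, carry out 0
  col 9: 0 + 0 + 0 (carry in) = 0 → bit 0, carry out 0
Reading bits MSB→LSB: 0111100011
Strip leading zeros: 111100011
= 111100011


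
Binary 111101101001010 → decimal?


Positional values:
Bit 1: 1 × 2^1 = 2
Bit 3: 1 × 2^3 = 8
Bit 6: 1 × 2^6 = 64
Bit 8: 1 × 2^8 = 256
Bit 9: 1 × 2^9 = 512
Bit 11: 1 × 2^11 = 2048
Bit 12: 1 × 2^12 = 4096
Bit 13: 1 × 2^13 = 8192
Bit 14: 1 × 2^14 = 16384
Sum = 2 + 8 + 64 + 256 + 512 + 2048 + 4096 + 8192 + 16384
= 31562


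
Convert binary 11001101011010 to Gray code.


Binary: 11001101011010
Gray code: G = B XOR (B >> 1)
B >> 1 = 01100110101101
11001101011010 XOR 01100110101101:
  1 XOR 0 = 1
  1 XOR 1 = 0
  0 XOR 1 = 1
  0 XOR 0 = 0
  1 XOR 0 = 1
  1 XOR 1 = 0
  0 XOR 1 = 1
  1 XOR 0 = 1
  0 XOR 1 = 1
  1 XOR 0 = 1
  1 XOR 1 = 0
  0 XOR 1 = 1
  1 XOR 0 = 1
  0 XOR 1 = 1
= 10101011110111


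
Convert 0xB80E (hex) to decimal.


Positional values:
Position 0: E × 16^0 = 14 × 1 = 14
Position 1: 0 × 16^1 = 0 × 16 = 0
Position 2: 8 × 16^2 = 8 × 256 = 2048
Position 3: B × 16^3 = 11 × 4096 = 45056
Sum = 14 + 0 + 2048 + 45056
= 47118


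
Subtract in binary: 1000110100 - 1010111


Align and subtract column by column (LSB to MSB, borrowing when needed):
  1000110100
- 0001010111
  ----------
  col 0: (0 - 0 borrow-in) - 1 → borrow from next column: (0+2) - 1 = 1, borrow out 1
  col 1: (0 - 1 borrow-in) - 1 → borrow from next column: (-1+2) - 1 = 0, borrow out 1
  col 2: (1 - 1 borrow-in) - 1 → borrow from next column: (0+2) - 1 = 1, borrow out 1
  col 3: (0 - 1 borrow-in) - 0 → borrow from next column: (-1+2) - 0 = 1, borrow out 1
  col 4: (1 - 1 borrow-in) - 1 → borrow from next column: (0+2) - 1 = 1, borrow out 1
  col 5: (1 - 1 borrow-in) - 0 → 0 - 0 = 0, borrow out 0
  col 6: (0 - 0 borrow-in) - 1 → borrow from next column: (0+2) - 1 = 1, borrow out 1
  col 7: (0 - 1 borrow-in) - 0 → borrow from next column: (-1+2) - 0 = 1, borrow out 1
  col 8: (0 - 1 borrow-in) - 0 → borrow from next column: (-1+2) - 0 = 1, borrow out 1
  col 9: (1 - 1 borrow-in) - 0 → 0 - 0 = 0, borrow out 0
Reading bits MSB→LSB: 0111011101
Strip leading zeros: 111011101
= 111011101


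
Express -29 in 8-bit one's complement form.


Original: 00011101
Invert all bits:
  bit 0: 0 → 1
  bit 1: 0 → 1
  bit 2: 0 → 1
  bit 3: 1 → 0
  bit 4: 1 → 0
  bit 5: 1 → 0
  bit 6: 0 → 1
  bit 7: 1 → 0
= 11100010


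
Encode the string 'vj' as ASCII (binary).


String: 'vj'  (2 characters)
Per-character ASCII lookup:
  'v': lowercase starts at 97: 'v' = 97 + 21 = 118 → 1110110
  'j': lowercase starts at 97: 'j' = 97 + 9 = 106 → 1101010
= 1110110 1101010


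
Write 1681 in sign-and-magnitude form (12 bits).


Sign bit: 0 (positive)
Magnitude: 1681 = 11010010001
= 011010010001


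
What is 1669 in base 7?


Divide by 7 repeatedly:
1669 ÷ 7 = 238 remainder 3
238 ÷ 7 = 34 remainder 0
34 ÷ 7 = 4 remainder 6
4 ÷ 7 = 0 remainder 4
Reading remainders bottom-up:
= 4603


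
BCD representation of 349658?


Each digit → 4-bit binary:
  3 → 0011
  4 → 0100
  9 → 1001
  6 → 0110
  5 → 0101
  8 → 1000
= 0011 0100 1001 0110 0101 1000


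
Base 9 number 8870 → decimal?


Positional values (base 9):
  0 × 9^0 = 0 × 1 = 0
  7 × 9^1 = 7 × 9 = 63
  8 × 9^2 = 8 × 81 = 648
  8 × 9^3 = 8 × 729 = 5832
Sum = 0 + 63 + 648 + 5832
= 6543


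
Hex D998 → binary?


Each hex digit → 4 binary bits:
  D = 1101
  9 = 1001
  9 = 1001
  8 = 1000
Concatenate: 1101 1001 1001 1000
= 1101100110011000


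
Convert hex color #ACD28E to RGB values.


Hex: #ACD28E
R = AC₁₆ = 172
G = D2₁₆ = 210
B = 8E₁₆ = 142
= RGB(172, 210, 142)


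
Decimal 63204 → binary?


Divide by 2 repeatedly:
63204 ÷ 2 = 31602 remainder 0
31602 ÷ 2 = 15801 remainder 0
15801 ÷ 2 = 7900 remainder 1
7900 ÷ 2 = 3950 remainder 0
3950 ÷ 2 = 1975 remainder 0
1975 ÷ 2 = 987 remainder 1
987 ÷ 2 = 493 remainder 1
493 ÷ 2 = 246 remainder 1
246 ÷ 2 = 123 remainder 0
123 ÷ 2 = 61 remainder 1
61 ÷ 2 = 30 remainder 1
30 ÷ 2 = 15 remainder 0
15 ÷ 2 = 7 remainder 1
7 ÷ 2 = 3 remainder 1
3 ÷ 2 = 1 remainder 1
1 ÷ 2 = 0 remainder 1
Reading remainders bottom-up:
= 1111011011100100


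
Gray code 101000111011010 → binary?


Gray code: 101000111011010
MSB stays the same: 1
Each subsequent bit = prev_binary XOR current_gray:
  B[1] = 1 XOR 0 = 1
  B[2] = 1 XOR 1 = 0
  B[3] = 0 XOR 0 = 0
  B[4] = 0 XOR 0 = 0
  B[5] = 0 XOR 0 = 0
  B[6] = 0 XOR 1 = 1
  B[7] = 1 XOR 1 = 0
  B[8] = 0 XOR 1 = 1
  B[9] = 1 XOR 0 = 1
  B[10] = 1 XOR 1 = 0
  B[11] = 0 XOR 1 = 1
  B[12] = 1 XOR 0 = 1
  B[13] = 1 XOR 1 = 0
  B[14] = 0 XOR 0 = 0
= 110000101101100 (24940 decimal)


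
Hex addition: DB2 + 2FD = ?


Align and add column by column (LSB to MSB, each column mod 16 with carry):
  0DB2
+ 02FD
  ----
  col 0: 2(2) + D(13) + 0 (carry in) = 15 → F(15), carry out 0
  col 1: B(11) + F(15) + 0 (carry in) = 26 → A(10), carry out 1
  col 2: D(13) + 2(2) + 1 (carry in) = 16 → 0(0), carry out 1
  col 3: 0(0) + 0(0) + 1 (carry in) = 1 → 1(1), carry out 0
Reading digits MSB→LSB: 10AF
Strip leading zeros: 10AF
= 0x10AF


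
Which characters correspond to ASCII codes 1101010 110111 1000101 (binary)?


Codes (binary): 1101010 110111 1000101
Per-code ASCII lookup:
  1101010 = 106  (range 97-122: lowercase, 106 - 97 = 9) → 'j'
  110111 = 55  (range 48-57: digits, 55 - 48 = 7) → '7'
  1000101 = 69  (range 65-90: uppercase, 69 - 65 = 4) → 'E'
= 'j7E'


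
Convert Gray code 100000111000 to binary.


Gray code: 100000111000
MSB stays the same: 1
Each subsequent bit = prev_binary XOR current_gray:
  B[1] = 1 XOR 0 = 1
  B[2] = 1 XOR 0 = 1
  B[3] = 1 XOR 0 = 1
  B[4] = 1 XOR 0 = 1
  B[5] = 1 XOR 0 = 1
  B[6] = 1 XOR 1 = 0
  B[7] = 0 XOR 1 = 1
  B[8] = 1 XOR 1 = 0
  B[9] = 0 XOR 0 = 0
  B[10] = 0 XOR 0 = 0
  B[11] = 0 XOR 0 = 0
= 111111010000 (4048 decimal)


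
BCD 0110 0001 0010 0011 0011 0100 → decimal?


Each 4-bit group → digit:
  0110 → 6
  0001 → 1
  0010 → 2
  0011 → 3
  0011 → 3
  0100 → 4
= 612334


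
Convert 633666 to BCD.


Each digit → 4-bit binary:
  6 → 0110
  3 → 0011
  3 → 0011
  6 → 0110
  6 → 0110
  6 → 0110
= 0110 0011 0011 0110 0110 0110


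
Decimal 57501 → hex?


Divide by 16 repeatedly:
57501 ÷ 16 = 3593 remainder 13 (D)
3593 ÷ 16 = 224 remainder 9 (9)
224 ÷ 16 = 14 remainder 0 (0)
14 ÷ 16 = 0 remainder 14 (E)
Reading remainders bottom-up:
= 0xE09D


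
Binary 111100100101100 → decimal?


Positional values:
Bit 2: 1 × 2^2 = 4
Bit 3: 1 × 2^3 = 8
Bit 5: 1 × 2^5 = 32
Bit 8: 1 × 2^8 = 256
Bit 11: 1 × 2^11 = 2048
Bit 12: 1 × 2^12 = 4096
Bit 13: 1 × 2^13 = 8192
Bit 14: 1 × 2^14 = 16384
Sum = 4 + 8 + 32 + 256 + 2048 + 4096 + 8192 + 16384
= 31020


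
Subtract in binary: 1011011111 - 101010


Align and subtract column by column (LSB to MSB, borrowing when needed):
  1011011111
- 0000101010
  ----------
  col 0: (1 - 0 borrow-in) - 0 → 1 - 0 = 1, borrow out 0
  col 1: (1 - 0 borrow-in) - 1 → 1 - 1 = 0, borrow out 0
  col 2: (1 - 0 borrow-in) - 0 → 1 - 0 = 1, borrow out 0
  col 3: (1 - 0 borrow-in) - 1 → 1 - 1 = 0, borrow out 0
  col 4: (1 - 0 borrow-in) - 0 → 1 - 0 = 1, borrow out 0
  col 5: (0 - 0 borrow-in) - 1 → borrow from next column: (0+2) - 1 = 1, borrow out 1
  col 6: (1 - 1 borrow-in) - 0 → 0 - 0 = 0, borrow out 0
  col 7: (1 - 0 borrow-in) - 0 → 1 - 0 = 1, borrow out 0
  col 8: (0 - 0 borrow-in) - 0 → 0 - 0 = 0, borrow out 0
  col 9: (1 - 0 borrow-in) - 0 → 1 - 0 = 1, borrow out 0
Reading bits MSB→LSB: 1010110101
Strip leading zeros: 1010110101
= 1010110101


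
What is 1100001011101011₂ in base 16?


Group into 4-bit nibbles: 1100001011101011
  1100 = C
  0010 = 2
  1110 = E
  1011 = B
= 0xC2EB


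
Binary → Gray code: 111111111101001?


Binary: 111111111101001
Gray code: G = B XOR (B >> 1)
B >> 1 = 011111111110100
111111111101001 XOR 011111111110100:
  1 XOR 0 = 1
  1 XOR 1 = 0
  1 XOR 1 = 0
  1 XOR 1 = 0
  1 XOR 1 = 0
  1 XOR 1 = 0
  1 XOR 1 = 0
  1 XOR 1 = 0
  1 XOR 1 = 0
  1 XOR 1 = 0
  0 XOR 1 = 1
  1 XOR 0 = 1
  0 XOR 1 = 1
  0 XOR 0 = 0
  1 XOR 0 = 1
= 100000000011101


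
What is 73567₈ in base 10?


Positional values:
Position 0: 7 × 8^0 = 7
Position 1: 6 × 8^1 = 48
Position 2: 5 × 8^2 = 320
Position 3: 3 × 8^3 = 1536
Position 4: 7 × 8^4 = 28672
Sum = 7 + 48 + 320 + 1536 + 28672
= 30583


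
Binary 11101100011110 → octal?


Group into 3-bit groups: 011101100011110
  011 = 3
  101 = 5
  100 = 4
  011 = 3
  110 = 6
= 0o35436


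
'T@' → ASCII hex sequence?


String: 'T@'  (2 characters)
Per-character ASCII lookup:
  'T': uppercase starts at 65: 'T' = 65 + 19 = 84 → 0x54
  '@': special character: '@' = 64 → 0x40
= 0x54 0x40


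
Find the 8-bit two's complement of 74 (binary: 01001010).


Original: 01001010
Step 1 - Invert all bits: 10110101
Step 2 - Add 1: 10110101 + 1
= 10110110 (represents -74)


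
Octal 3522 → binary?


Each octal digit → 3 binary bits:
  3 = 011
  5 = 101
  2 = 010
  2 = 010
Concatenate: 011 101 010 010
= 011101010010


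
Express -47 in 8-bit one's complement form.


Original: 00101111
Invert all bits:
  bit 0: 0 → 1
  bit 1: 0 → 1
  bit 2: 1 → 0
  bit 3: 0 → 1
  bit 4: 1 → 0
  bit 5: 1 → 0
  bit 6: 1 → 0
  bit 7: 1 → 0
= 11010000


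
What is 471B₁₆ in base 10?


Positional values:
Position 0: B × 16^0 = 11 × 1 = 11
Position 1: 1 × 16^1 = 1 × 16 = 16
Position 2: 7 × 16^2 = 7 × 256 = 1792
Position 3: 4 × 16^3 = 4 × 4096 = 16384
Sum = 11 + 16 + 1792 + 16384
= 18203


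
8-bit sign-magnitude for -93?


Sign bit: 1 (negative)
Magnitude: 93 = 1011101
= 11011101


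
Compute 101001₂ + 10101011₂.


Align and add column by column (LSB to MSB, carry propagating):
  000101001
+ 010101011
  ---------
  col 0: 1 + 1 + 0 (carry in) = 2 → bit 0, carry out 1
  col 1: 0 + 1 + 1 (carry in) = 2 → bit 0, carry out 1
  col 2: 0 + 0 + 1 (carry in) = 1 → bit 1, carry out 0
  col 3: 1 + 1 + 0 (carry in) = 2 → bit 0, carry out 1
  col 4: 0 + 0 + 1 (carry in) = 1 → bit 1, carry out 0
  col 5: 1 + 1 + 0 (carry in) = 2 → bit 0, carry out 1
  col 6: 0 + 0 + 1 (carry in) = 1 → bit 1, carry out 0
  col 7: 0 + 1 + 0 (carry in) = 1 → bit 1, carry out 0
  col 8: 0 + 0 + 0 (carry in) = 0 → bit 0, carry out 0
Reading bits MSB→LSB: 011010100
Strip leading zeros: 11010100
= 11010100


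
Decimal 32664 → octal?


Divide by 8 repeatedly:
32664 ÷ 8 = 4083 remainder 0
4083 ÷ 8 = 510 remainder 3
510 ÷ 8 = 63 remainder 6
63 ÷ 8 = 7 remainder 7
7 ÷ 8 = 0 remainder 7
Reading remainders bottom-up:
= 0o77630


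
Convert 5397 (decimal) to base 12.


Divide by 12 repeatedly:
5397 ÷ 12 = 449 remainder 9
449 ÷ 12 = 37 remainder 5
37 ÷ 12 = 3 remainder 1
3 ÷ 12 = 0 remainder 3
Reading remainders bottom-up:
= 3159


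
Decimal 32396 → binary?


Divide by 2 repeatedly:
32396 ÷ 2 = 16198 remainder 0
16198 ÷ 2 = 8099 remainder 0
8099 ÷ 2 = 4049 remainder 1
4049 ÷ 2 = 2024 remainder 1
2024 ÷ 2 = 1012 remainder 0
1012 ÷ 2 = 506 remainder 0
506 ÷ 2 = 253 remainder 0
253 ÷ 2 = 126 remainder 1
126 ÷ 2 = 63 remainder 0
63 ÷ 2 = 31 remainder 1
31 ÷ 2 = 15 remainder 1
15 ÷ 2 = 7 remainder 1
7 ÷ 2 = 3 remainder 1
3 ÷ 2 = 1 remainder 1
1 ÷ 2 = 0 remainder 1
Reading remainders bottom-up:
= 111111010001100


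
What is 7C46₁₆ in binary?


Each hex digit → 4 binary bits:
  7 = 0111
  C = 1100
  4 = 0100
  6 = 0110
Concatenate: 0111 1100 0100 0110
= 0111110001000110


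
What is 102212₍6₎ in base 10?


Positional values (base 6):
  2 × 6^0 = 2 × 1 = 2
  1 × 6^1 = 1 × 6 = 6
  2 × 6^2 = 2 × 36 = 72
  2 × 6^3 = 2 × 216 = 432
  0 × 6^4 = 0 × 1296 = 0
  1 × 6^5 = 1 × 7776 = 7776
Sum = 2 + 6 + 72 + 432 + 0 + 7776
= 8288


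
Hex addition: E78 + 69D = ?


Align and add column by column (LSB to MSB, each column mod 16 with carry):
  0E78
+ 069D
  ----
  col 0: 8(8) + D(13) + 0 (carry in) = 21 → 5(5), carry out 1
  col 1: 7(7) + 9(9) + 1 (carry in) = 17 → 1(1), carry out 1
  col 2: E(14) + 6(6) + 1 (carry in) = 21 → 5(5), carry out 1
  col 3: 0(0) + 0(0) + 1 (carry in) = 1 → 1(1), carry out 0
Reading digits MSB→LSB: 1515
Strip leading zeros: 1515
= 0x1515


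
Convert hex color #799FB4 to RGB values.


Hex: #799FB4
R = 79₁₆ = 121
G = 9F₁₆ = 159
B = B4₁₆ = 180
= RGB(121, 159, 180)


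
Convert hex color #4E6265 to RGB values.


Hex: #4E6265
R = 4E₁₆ = 78
G = 62₁₆ = 98
B = 65₁₆ = 101
= RGB(78, 98, 101)


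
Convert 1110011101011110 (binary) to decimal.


Positional values:
Bit 1: 1 × 2^1 = 2
Bit 2: 1 × 2^2 = 4
Bit 3: 1 × 2^3 = 8
Bit 4: 1 × 2^4 = 16
Bit 6: 1 × 2^6 = 64
Bit 8: 1 × 2^8 = 256
Bit 9: 1 × 2^9 = 512
Bit 10: 1 × 2^10 = 1024
Bit 13: 1 × 2^13 = 8192
Bit 14: 1 × 2^14 = 16384
Bit 15: 1 × 2^15 = 32768
Sum = 2 + 4 + 8 + 16 + 64 + 256 + 512 + 1024 + 8192 + 16384 + 32768
= 59230


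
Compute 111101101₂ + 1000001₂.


Align and add column by column (LSB to MSB, carry propagating):
  0111101101
+ 0001000001
  ----------
  col 0: 1 + 1 + 0 (carry in) = 2 → bit 0, carry out 1
  col 1: 0 + 0 + 1 (carry in) = 1 → bit 1, carry out 0
  col 2: 1 + 0 + 0 (carry in) = 1 → bit 1, carry out 0
  col 3: 1 + 0 + 0 (carry in) = 1 → bit 1, carry out 0
  col 4: 0 + 0 + 0 (carry in) = 0 → bit 0, carry out 0
  col 5: 1 + 0 + 0 (carry in) = 1 → bit 1, carry out 0
  col 6: 1 + 1 + 0 (carry in) = 2 → bit 0, carry out 1
  col 7: 1 + 0 + 1 (carry in) = 2 → bit 0, carry out 1
  col 8: 1 + 0 + 1 (carry in) = 2 → bit 0, carry out 1
  col 9: 0 + 0 + 1 (carry in) = 1 → bit 1, carry out 0
Reading bits MSB→LSB: 1000101110
Strip leading zeros: 1000101110
= 1000101110


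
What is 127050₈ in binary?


Each octal digit → 3 binary bits:
  1 = 001
  2 = 010
  7 = 111
  0 = 000
  5 = 101
  0 = 000
Concatenate: 001 010 111 000 101 000
= 001010111000101000


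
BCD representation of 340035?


Each digit → 4-bit binary:
  3 → 0011
  4 → 0100
  0 → 0000
  0 → 0000
  3 → 0011
  5 → 0101
= 0011 0100 0000 0000 0011 0101


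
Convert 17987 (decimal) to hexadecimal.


Divide by 16 repeatedly:
17987 ÷ 16 = 1124 remainder 3 (3)
1124 ÷ 16 = 70 remainder 4 (4)
70 ÷ 16 = 4 remainder 6 (6)
4 ÷ 16 = 0 remainder 4 (4)
Reading remainders bottom-up:
= 0x4643


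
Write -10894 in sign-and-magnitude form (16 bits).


Sign bit: 1 (negative)
Magnitude: 10894 = 010101010001110
= 1010101010001110


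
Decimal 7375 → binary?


Divide by 2 repeatedly:
7375 ÷ 2 = 3687 remainder 1
3687 ÷ 2 = 1843 remainder 1
1843 ÷ 2 = 921 remainder 1
921 ÷ 2 = 460 remainder 1
460 ÷ 2 = 230 remainder 0
230 ÷ 2 = 115 remainder 0
115 ÷ 2 = 57 remainder 1
57 ÷ 2 = 28 remainder 1
28 ÷ 2 = 14 remainder 0
14 ÷ 2 = 7 remainder 0
7 ÷ 2 = 3 remainder 1
3 ÷ 2 = 1 remainder 1
1 ÷ 2 = 0 remainder 1
Reading remainders bottom-up:
= 1110011001111
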